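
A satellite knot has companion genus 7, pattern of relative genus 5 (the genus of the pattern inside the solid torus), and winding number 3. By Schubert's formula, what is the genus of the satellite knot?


Schubert: g(satellite) = g_rel(pattern) + |winding| * g(companion),
where g_rel(pattern) is the genus of the pattern relative to the solid torus.
= 5 + 3 * 7
= 5 + 21 = 26

26


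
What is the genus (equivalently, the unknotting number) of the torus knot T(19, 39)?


For a torus knot T(p,q), both the unknotting number and genus equal (p-1)(q-1)/2.
= (19-1)(39-1)/2
= 18*38/2
= 684/2 = 342

342


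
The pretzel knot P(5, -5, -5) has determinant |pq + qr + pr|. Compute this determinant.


Step 1: Compute pq + qr + pr.
pq = 5*(-5) = -25
qr = (-5)*(-5) = 25
pr = 5*(-5) = -25
pq + qr + pr = -25 + 25 + (-25) = -25
Step 2: Take absolute value.
det(P(5,-5,-5)) = |-25| = 25

25


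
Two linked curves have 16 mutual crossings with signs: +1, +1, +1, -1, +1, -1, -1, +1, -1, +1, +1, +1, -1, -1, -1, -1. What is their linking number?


Step 1: Count positive crossings: 8
Step 2: Count negative crossings: 8
Step 3: Sum of signs = 8 - 8 = 0
Step 4: Linking number = sum/2 = 0/2 = 0

0


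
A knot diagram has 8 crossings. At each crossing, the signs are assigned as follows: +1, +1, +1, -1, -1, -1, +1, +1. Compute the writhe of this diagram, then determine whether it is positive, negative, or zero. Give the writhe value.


Step 1: Count positive crossings (+1).
Positive crossings: 5
Step 2: Count negative crossings (-1).
Negative crossings: 3
Step 3: Writhe = (positive) - (negative)
w = 5 - 3 = 2
Step 4: |w| = 2, and w is positive

2


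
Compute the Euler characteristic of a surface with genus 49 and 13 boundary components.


chi = 2 - 2g - b
= 2 - 2*49 - 13
= 2 - 98 - 13 = -109

-109


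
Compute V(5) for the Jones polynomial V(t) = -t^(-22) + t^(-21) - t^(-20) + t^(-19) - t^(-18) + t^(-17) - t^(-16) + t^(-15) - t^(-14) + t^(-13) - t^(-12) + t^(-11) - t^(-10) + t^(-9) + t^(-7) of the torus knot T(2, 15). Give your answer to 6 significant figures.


Substituting t = 5 into V(t) = -t^(-22) + t^(-21) - t^(-20) + t^(-19) - t^(-18) + t^(-17) - t^(-16) + t^(-15) - t^(-14) + t^(-13) - t^(-12) + t^(-11) - t^(-10) + t^(-9) + t^(-7):
  (-)t^(-22) = -4.1943e-16
  (+)t^(-21) = 2.09715e-15
  (-)t^(-20) = -1.04858e-14
  (+)t^(-19) = 5.24288e-14
  (-)t^(-18) = -2.62144e-13
  (+)t^(-17) = 1.31072e-12
  (-)t^(-16) = -6.5536e-12
  (+)t^(-15) = 3.2768e-11
  (-)t^(-14) = -1.6384e-10
  (+)t^(-13) = 8.192e-10
  (-)t^(-12) = -4.096e-09
  (+)t^(-11) = 2.048e-08
  (-)t^(-10) = -1.024e-07
  (+)t^(-9) = 5.12e-07
  (+)t^(-7) = 1.28e-05
Sum = (-4.1943e-16) + (2.09715e-15) + (-1.04858e-14) + (5.24288e-14) + (-2.62144e-13) + (1.31072e-12) + (-6.5536e-12) + (3.2768e-11) + (-1.6384e-10) + (8.192e-10) + (-4.096e-09) + (2.048e-08) + (-1.024e-07) + (5.12e-07) + (1.28e-05)
= 1.322666667e-05
Rounded to 6 significant figures: 1.32267e-05

1.32267e-05


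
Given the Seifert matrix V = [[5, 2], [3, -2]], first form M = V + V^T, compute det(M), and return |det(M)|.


Step 1: Form V + V^T where V = [[5, 2], [3, -2]]
  V^T = [[5, 3], [2, -2]]
  V + V^T = [[10, 5], [5, -4]]
Step 2: det(V + V^T) = 10*(-4) - 5*5
  = -40 - 25 = -65
Step 3: Knot determinant = |det(V + V^T)| = |-65| = 65

65


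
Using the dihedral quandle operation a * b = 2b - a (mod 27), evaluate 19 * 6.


19 * 6 = 2*6 - 19 mod 27
= 12 - 19 mod 27
= -7 mod 27 = 20

20


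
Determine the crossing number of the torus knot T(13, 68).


For a torus knot T(p, q) with gcd(p,q)=1,
the crossing number is min(p*(q-1), q*(p-1)).
p*(q-1) = 13*67 = 871
q*(p-1) = 68*12 = 816
min(871, 816) = 816

816


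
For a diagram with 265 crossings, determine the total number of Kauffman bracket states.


Each crossing contributes 2 choices (A-smoothing or B-smoothing).
Total states = 2^265 = 59285549689505892056868344324448208820874232148807968788202283012051522375647232

59285549689505892056868344324448208820874232148807968788202283012051522375647232


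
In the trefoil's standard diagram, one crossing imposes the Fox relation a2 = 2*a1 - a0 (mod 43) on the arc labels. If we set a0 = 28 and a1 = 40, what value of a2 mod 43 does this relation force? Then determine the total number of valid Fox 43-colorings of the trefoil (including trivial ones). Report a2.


Step 1: Apply the given crossing relation 2*a1 - a0 - a2 = 0 (mod 43).
  a2 = 2*a1 - a0 mod 43
  a2 = 2*40 - 28 mod 43
  a2 = 80 - 28 mod 43
  a2 = 52 mod 43 = 9
Step 2: The trefoil has determinant 3.
  Number of Fox p-colorings (p prime) is p^2 if p = 3, else p.
  Since 43 does not divide 3, only trivial (constant) colorings exist.
  (So the trial a0 = 28, a1 = 40 with a0 != a1 does NOT extend to a valid coloring of the whole trefoil: the other two crossing relations require 3*(a1 - a0) = 0 (mod 43), which fails.)
  Total colorings = 43
Step 3: a2 = 9, total Fox 43-colorings = 43

9


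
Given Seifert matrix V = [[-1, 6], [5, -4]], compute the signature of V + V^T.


Step 1: V + V^T = [[-2, 11], [11, -8]]
Step 2: trace = -10, det = -105
Step 3: Discriminant = (-10)^2 - 4*(-105) = 520
Step 4: Eigenvalues: 6.40175, -16.4018
Step 5: Signature = (# positive eigenvalues) - (# negative eigenvalues) = 0

0


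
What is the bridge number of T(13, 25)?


The bridge number of T(p,q) is min(p,q).
min(13, 25) = 13

13


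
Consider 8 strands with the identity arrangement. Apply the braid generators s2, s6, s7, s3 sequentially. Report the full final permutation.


Starting with identity [1, 2, 3, 4, 5, 6, 7, 8].
Apply generators in sequence:
  After s2: [1, 3, 2, 4, 5, 6, 7, 8]
  After s6: [1, 3, 2, 4, 5, 7, 6, 8]
  After s7: [1, 3, 2, 4, 5, 7, 8, 6]
  After s3: [1, 3, 4, 2, 5, 7, 8, 6]
Final permutation: [1, 3, 4, 2, 5, 7, 8, 6]

[1, 3, 4, 2, 5, 7, 8, 6]


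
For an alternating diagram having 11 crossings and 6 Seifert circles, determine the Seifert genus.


For alternating knots, g = (c - s + 1)/2.
= (11 - 6 + 1)/2
= 6/2 = 3

3


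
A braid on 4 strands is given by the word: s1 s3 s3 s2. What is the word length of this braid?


The word length counts the number of generators (including inverses).
Listing each generator: s1, s3, s3, s2
There are 4 generators in this braid word.

4


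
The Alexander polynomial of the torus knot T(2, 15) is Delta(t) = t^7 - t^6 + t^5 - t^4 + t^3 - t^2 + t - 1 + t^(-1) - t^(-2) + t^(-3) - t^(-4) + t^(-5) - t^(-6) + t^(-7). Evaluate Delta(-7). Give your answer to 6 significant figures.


Substituting t = -7 into Delta(t) = t^7 - t^6 + t^5 - t^4 + t^3 - t^2 + t - 1 + t^(-1) - t^(-2) + t^(-3) - t^(-4) + t^(-5) - t^(-6) + t^(-7):
Term values: (-823543) + (-117649) + (-16807) + (-2401) + (-343) + (-49) + (-7) + (-1) + (-0.142857) + (-0.0204082) + (-0.00291545) + (-0.000416493) + (-5.9499e-05) + (-8.49986e-06) + (-1.21427e-06)
Sum = -960800.1667
Rounded to 6 significant figures: -960800

-960800


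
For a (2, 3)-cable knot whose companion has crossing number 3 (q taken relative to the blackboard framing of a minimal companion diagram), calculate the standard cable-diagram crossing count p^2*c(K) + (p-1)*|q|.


Step 1: Each of the c(K) crossings of the companion diagram becomes p*p = p^2 crossings among the p parallel strands, and each of the |q| twists s_1 s_2 ... s_(p-1) adds (p-1) crossings.
  Crossings = p^2 * c(K) + (p-1)*|q|
Step 2: = 2^2 * 3 + (2-1)*3
Step 3: = 4*3 + 1*3
Step 4: = 12 + 3 = 15

15


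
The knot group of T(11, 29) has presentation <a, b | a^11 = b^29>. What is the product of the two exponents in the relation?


The relation is a^11 = b^29.
Product of exponents = 11 * 29
= 319

319


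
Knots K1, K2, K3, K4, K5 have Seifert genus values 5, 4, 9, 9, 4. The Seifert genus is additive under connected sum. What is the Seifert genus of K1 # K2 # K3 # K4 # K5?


The Seifert genus is additive under connected sum.
Seifert genus(K1 # K2 # K3 # K4 # K5) = (5) + (4) + (9) + (9) + (4)
= 31

31


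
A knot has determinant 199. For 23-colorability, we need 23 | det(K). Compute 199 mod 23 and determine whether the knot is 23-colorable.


Step 1: A knot is p-colorable if and only if p divides its determinant.
Step 2: Compute 199 mod 23.
199 = 8 * 23 + 15
Step 3: 199 mod 23 = 15
Step 4: The knot is 23-colorable: no

15


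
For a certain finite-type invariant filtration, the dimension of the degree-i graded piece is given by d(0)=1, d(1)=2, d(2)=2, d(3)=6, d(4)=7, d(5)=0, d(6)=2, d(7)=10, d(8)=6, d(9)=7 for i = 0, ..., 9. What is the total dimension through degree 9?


Total dimension = d(0) + d(1) + ... + d(9)
= 1 + 2 + 2 + 6 + 7 + 0 + 2 + 10 + 6 + 7
= 43

43


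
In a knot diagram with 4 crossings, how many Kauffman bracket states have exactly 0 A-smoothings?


We choose which 0 of 4 crossings get A-smoothings.
C(4, 0) = 4! / (0! * 4!)
= 1

1


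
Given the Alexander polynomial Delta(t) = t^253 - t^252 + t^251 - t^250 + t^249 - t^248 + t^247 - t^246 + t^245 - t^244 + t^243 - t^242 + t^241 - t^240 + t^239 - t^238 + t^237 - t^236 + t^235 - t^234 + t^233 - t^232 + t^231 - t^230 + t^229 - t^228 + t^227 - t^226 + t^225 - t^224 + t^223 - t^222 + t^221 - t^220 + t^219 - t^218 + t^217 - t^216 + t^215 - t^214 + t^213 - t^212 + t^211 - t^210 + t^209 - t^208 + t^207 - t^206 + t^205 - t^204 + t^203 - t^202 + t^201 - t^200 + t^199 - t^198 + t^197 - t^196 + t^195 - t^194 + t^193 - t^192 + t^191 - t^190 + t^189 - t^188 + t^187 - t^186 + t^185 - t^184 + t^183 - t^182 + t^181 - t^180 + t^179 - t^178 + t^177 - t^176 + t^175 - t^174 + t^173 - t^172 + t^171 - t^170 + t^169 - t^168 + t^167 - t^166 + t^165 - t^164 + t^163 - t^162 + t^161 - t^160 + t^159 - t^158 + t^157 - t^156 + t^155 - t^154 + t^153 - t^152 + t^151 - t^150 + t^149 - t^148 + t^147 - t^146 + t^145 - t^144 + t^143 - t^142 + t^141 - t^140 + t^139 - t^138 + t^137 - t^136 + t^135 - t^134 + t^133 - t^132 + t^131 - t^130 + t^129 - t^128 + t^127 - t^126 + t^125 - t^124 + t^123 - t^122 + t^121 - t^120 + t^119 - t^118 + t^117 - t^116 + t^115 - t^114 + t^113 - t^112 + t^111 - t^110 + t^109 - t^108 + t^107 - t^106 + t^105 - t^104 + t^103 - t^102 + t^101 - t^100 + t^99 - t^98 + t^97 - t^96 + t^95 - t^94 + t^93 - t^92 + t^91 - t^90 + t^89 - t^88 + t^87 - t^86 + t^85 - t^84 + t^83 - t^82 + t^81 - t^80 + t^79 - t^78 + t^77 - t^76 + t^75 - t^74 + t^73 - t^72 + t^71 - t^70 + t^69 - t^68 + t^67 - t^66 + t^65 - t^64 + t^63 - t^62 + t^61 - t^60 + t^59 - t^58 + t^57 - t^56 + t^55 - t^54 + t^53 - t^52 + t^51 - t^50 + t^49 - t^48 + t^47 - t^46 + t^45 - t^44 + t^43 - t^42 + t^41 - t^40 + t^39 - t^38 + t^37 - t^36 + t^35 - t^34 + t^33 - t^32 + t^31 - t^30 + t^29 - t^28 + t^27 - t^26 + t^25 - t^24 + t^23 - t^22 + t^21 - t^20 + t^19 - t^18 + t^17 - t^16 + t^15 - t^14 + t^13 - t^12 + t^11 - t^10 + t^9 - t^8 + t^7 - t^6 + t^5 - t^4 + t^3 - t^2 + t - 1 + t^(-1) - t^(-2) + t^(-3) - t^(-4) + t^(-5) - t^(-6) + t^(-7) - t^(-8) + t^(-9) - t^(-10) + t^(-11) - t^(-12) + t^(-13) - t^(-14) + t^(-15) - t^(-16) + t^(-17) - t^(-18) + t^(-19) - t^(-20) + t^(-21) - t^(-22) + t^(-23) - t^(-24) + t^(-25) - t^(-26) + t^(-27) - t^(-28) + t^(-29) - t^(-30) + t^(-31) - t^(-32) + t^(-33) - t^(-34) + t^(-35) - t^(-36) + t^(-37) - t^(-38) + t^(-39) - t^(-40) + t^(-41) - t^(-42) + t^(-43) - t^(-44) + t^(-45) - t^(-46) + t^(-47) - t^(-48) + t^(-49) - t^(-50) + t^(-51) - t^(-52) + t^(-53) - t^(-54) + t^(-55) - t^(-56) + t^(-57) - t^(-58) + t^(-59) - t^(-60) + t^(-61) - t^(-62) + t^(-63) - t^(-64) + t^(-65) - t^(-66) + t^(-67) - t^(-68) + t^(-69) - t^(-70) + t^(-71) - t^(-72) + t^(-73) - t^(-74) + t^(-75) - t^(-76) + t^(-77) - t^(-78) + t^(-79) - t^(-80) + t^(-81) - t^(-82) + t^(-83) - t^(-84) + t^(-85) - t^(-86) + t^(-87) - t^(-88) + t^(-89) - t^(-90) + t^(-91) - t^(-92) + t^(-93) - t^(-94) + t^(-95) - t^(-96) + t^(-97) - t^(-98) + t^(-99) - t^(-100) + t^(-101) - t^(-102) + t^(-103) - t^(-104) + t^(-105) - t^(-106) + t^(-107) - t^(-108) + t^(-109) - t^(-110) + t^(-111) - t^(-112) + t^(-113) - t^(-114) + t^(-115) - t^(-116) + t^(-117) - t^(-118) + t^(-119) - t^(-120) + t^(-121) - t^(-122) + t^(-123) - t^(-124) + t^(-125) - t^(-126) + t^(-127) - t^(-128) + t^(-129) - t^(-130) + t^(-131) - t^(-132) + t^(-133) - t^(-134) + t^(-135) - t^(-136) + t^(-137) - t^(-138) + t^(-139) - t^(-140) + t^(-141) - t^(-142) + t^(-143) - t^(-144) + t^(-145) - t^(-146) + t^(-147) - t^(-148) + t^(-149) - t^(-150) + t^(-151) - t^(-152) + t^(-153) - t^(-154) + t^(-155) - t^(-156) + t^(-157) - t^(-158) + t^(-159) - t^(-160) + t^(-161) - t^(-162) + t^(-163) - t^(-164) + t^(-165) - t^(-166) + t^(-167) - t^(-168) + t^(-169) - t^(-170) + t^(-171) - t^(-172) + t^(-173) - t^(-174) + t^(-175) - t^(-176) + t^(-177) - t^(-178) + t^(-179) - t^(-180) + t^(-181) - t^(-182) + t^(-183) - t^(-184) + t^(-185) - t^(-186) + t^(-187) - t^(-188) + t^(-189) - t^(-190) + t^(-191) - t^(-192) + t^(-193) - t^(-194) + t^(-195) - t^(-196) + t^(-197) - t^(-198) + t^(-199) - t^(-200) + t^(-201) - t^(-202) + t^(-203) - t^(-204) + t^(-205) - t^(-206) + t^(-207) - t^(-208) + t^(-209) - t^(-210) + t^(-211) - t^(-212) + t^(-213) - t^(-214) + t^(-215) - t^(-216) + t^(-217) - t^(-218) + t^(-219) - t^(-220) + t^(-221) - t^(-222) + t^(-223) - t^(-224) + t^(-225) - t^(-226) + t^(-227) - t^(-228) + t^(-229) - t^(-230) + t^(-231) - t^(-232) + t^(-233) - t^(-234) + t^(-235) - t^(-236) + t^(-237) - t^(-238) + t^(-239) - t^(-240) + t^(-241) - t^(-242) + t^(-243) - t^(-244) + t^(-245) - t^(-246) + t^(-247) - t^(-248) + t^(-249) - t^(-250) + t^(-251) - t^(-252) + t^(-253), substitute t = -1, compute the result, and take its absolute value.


Step 1: The polynomial has 507 terms with alternating signs, exponents from 253 down to -253.
Step 2: Substitute t = -1. The i-th term has coefficient (-1)^i and exponent (m-i),
  so its value is (-1)^i * (-1)^(m-i) = (-1)^m = -1 for every i.
Step 3: All 507 terms equal -1, so Delta(-1) = 507 * (-1) = -507
Step 4: |Delta(-1)| = 507

507


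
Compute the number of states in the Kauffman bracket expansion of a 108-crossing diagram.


Each crossing contributes 2 choices (A-smoothing or B-smoothing).
Total states = 2^108 = 324518553658426726783156020576256

324518553658426726783156020576256


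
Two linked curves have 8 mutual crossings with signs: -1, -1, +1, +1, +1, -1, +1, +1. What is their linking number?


Step 1: Count positive crossings: 5
Step 2: Count negative crossings: 3
Step 3: Sum of signs = 5 - 3 = 2
Step 4: Linking number = sum/2 = 2/2 = 1

1


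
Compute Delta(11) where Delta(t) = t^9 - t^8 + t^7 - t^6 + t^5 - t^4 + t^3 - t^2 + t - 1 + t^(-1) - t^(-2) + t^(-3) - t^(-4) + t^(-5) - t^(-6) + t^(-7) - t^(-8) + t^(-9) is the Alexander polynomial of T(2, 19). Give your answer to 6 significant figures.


Substituting t = 11 into Delta(t) = t^9 - t^8 + t^7 - t^6 + t^5 - t^4 + t^3 - t^2 + t - 1 + t^(-1) - t^(-2) + t^(-3) - t^(-4) + t^(-5) - t^(-6) + t^(-7) - t^(-8) + t^(-9):
Term values: (2357947691) + (-214358881) + (19487171) + (-1771561) + (161051) + (-14641) + (1331) + (-121) + (11) + (-1) + (0.0909091) + (-0.00826446) + (0.000751315) + (-6.83013e-05) + (6.20921e-06) + (-5.64474e-07) + (5.13158e-08) + (-4.66507e-09) + (4.24098e-10)
Sum = 2161452050
Rounded to 6 significant figures: 2.16145e+09

2.16145e+09


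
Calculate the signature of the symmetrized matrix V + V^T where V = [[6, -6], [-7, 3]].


Step 1: V + V^T = [[12, -13], [-13, 6]]
Step 2: trace = 18, det = -97
Step 3: Discriminant = 18^2 - 4*(-97) = 712
Step 4: Eigenvalues: 22.3417, -4.34166
Step 5: Signature = (# positive eigenvalues) - (# negative eigenvalues) = 0

0


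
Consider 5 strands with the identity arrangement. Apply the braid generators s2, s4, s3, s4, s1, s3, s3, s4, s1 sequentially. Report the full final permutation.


Starting with identity [1, 2, 3, 4, 5].
Apply generators in sequence:
  After s2: [1, 3, 2, 4, 5]
  After s4: [1, 3, 2, 5, 4]
  After s3: [1, 3, 5, 2, 4]
  After s4: [1, 3, 5, 4, 2]
  After s1: [3, 1, 5, 4, 2]
  After s3: [3, 1, 4, 5, 2]
  After s3: [3, 1, 5, 4, 2]
  After s4: [3, 1, 5, 2, 4]
  After s1: [1, 3, 5, 2, 4]
Final permutation: [1, 3, 5, 2, 4]

[1, 3, 5, 2, 4]


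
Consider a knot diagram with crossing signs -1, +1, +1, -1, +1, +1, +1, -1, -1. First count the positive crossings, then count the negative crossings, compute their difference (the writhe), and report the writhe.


Step 1: Count positive crossings (+1).
Positive crossings: 5
Step 2: Count negative crossings (-1).
Negative crossings: 4
Step 3: Writhe = (positive) - (negative)
w = 5 - 4 = 1
Step 4: |w| = 1, and w is positive

1


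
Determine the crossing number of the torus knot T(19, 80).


For a torus knot T(p, q) with gcd(p,q)=1,
the crossing number is min(p*(q-1), q*(p-1)).
p*(q-1) = 19*79 = 1501
q*(p-1) = 80*18 = 1440
min(1501, 1440) = 1440

1440


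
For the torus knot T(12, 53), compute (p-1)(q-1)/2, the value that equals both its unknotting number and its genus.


For a torus knot T(p,q), both the unknotting number and genus equal (p-1)(q-1)/2.
= (12-1)(53-1)/2
= 11*52/2
= 572/2 = 286

286


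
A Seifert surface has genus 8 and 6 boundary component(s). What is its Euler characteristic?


chi = 2 - 2g - b
= 2 - 2*8 - 6
= 2 - 16 - 6 = -20

-20


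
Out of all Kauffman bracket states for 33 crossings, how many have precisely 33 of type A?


We choose which 33 of 33 crossings get A-smoothings.
C(33, 33) = 33! / (33! * 0!)
= 1

1


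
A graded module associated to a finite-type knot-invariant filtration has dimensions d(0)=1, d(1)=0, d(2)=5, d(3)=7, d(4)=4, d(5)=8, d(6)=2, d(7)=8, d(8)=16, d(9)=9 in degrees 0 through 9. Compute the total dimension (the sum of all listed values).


Total dimension = d(0) + d(1) + ... + d(9)
= 1 + 0 + 5 + 7 + 4 + 8 + 2 + 8 + 16 + 9
= 60

60


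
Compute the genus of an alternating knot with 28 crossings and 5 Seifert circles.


For alternating knots, g = (c - s + 1)/2.
= (28 - 5 + 1)/2
= 24/2 = 12

12


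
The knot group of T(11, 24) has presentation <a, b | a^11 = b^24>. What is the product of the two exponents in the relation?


The relation is a^11 = b^24.
Product of exponents = 11 * 24
= 264

264


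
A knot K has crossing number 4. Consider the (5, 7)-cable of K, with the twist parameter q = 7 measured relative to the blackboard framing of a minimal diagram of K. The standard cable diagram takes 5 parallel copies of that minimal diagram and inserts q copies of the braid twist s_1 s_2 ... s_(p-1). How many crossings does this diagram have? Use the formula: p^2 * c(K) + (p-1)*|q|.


Step 1: Each of the c(K) crossings of the companion diagram becomes p*p = p^2 crossings among the p parallel strands, and each of the |q| twists s_1 s_2 ... s_(p-1) adds (p-1) crossings.
  Crossings = p^2 * c(K) + (p-1)*|q|
Step 2: = 5^2 * 4 + (5-1)*7
Step 3: = 25*4 + 4*7
Step 4: = 100 + 28 = 128

128


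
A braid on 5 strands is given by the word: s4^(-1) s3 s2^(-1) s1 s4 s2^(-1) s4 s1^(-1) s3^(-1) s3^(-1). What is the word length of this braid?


The word length counts the number of generators (including inverses).
Listing each generator: s4^(-1), s3, s2^(-1), s1, s4, s2^(-1), s4, s1^(-1), s3^(-1), s3^(-1)
There are 10 generators in this braid word.

10


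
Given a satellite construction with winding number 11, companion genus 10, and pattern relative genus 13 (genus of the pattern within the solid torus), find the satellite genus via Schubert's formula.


Schubert: g(satellite) = g_rel(pattern) + |winding| * g(companion),
where g_rel(pattern) is the genus of the pattern relative to the solid torus.
= 13 + 11 * 10
= 13 + 110 = 123

123


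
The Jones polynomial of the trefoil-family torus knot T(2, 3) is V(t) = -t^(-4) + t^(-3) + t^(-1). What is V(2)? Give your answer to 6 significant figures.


Substituting t = 2 into V(t) = -t^(-4) + t^(-3) + t^(-1):
  (-)t^(-4) = -0.0625
  (+)t^(-3) = 0.125
  (+)t^(-1) = 0.5
Sum = (-0.0625) + (0.125) + (0.5)
= 0.5625
Rounded to 6 significant figures: 0.5625

0.5625


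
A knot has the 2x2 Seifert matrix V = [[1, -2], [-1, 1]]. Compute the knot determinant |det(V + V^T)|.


Step 1: Form V + V^T where V = [[1, -2], [-1, 1]]
  V^T = [[1, -1], [-2, 1]]
  V + V^T = [[2, -3], [-3, 2]]
Step 2: det(V + V^T) = 2*2 - (-3)*(-3)
  = 4 - 9 = -5
Step 3: Knot determinant = |det(V + V^T)| = |-5| = 5

5


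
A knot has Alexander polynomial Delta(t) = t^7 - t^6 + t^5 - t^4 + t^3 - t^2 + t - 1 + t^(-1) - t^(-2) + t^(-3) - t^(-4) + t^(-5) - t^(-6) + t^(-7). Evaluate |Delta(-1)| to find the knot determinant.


Step 1: The polynomial has 15 terms with alternating signs, exponents from 7 down to -7.
Step 2: Substitute t = -1. The i-th term has coefficient (-1)^i and exponent (m-i),
  so its value is (-1)^i * (-1)^(m-i) = (-1)^m = -1 for every i.
Step 3: All 15 terms equal -1, so Delta(-1) = 15 * (-1) = -15
Step 4: |Delta(-1)| = 15

15


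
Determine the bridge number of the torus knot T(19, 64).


The bridge number of T(p,q) is min(p,q).
min(19, 64) = 19

19


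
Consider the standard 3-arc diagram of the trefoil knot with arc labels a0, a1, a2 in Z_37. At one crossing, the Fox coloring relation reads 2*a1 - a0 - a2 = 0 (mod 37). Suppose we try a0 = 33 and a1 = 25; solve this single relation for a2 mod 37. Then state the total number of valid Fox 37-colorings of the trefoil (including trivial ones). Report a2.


Step 1: Apply the given crossing relation 2*a1 - a0 - a2 = 0 (mod 37).
  a2 = 2*a1 - a0 mod 37
  a2 = 2*25 - 33 mod 37
  a2 = 50 - 33 mod 37
  a2 = 17 mod 37 = 17
Step 2: The trefoil has determinant 3.
  Number of Fox p-colorings (p prime) is p^2 if p = 3, else p.
  Since 37 does not divide 3, only trivial (constant) colorings exist.
  (So the trial a0 = 33, a1 = 25 with a0 != a1 does NOT extend to a valid coloring of the whole trefoil: the other two crossing relations require 3*(a1 - a0) = 0 (mod 37), which fails.)
  Total colorings = 37
Step 3: a2 = 17, total Fox 37-colorings = 37

17


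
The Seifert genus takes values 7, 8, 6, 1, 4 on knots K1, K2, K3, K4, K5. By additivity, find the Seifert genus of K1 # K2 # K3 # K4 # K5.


The Seifert genus is additive under connected sum.
Seifert genus(K1 # K2 # K3 # K4 # K5) = (7) + (8) + (6) + (1) + (4)
= 26

26


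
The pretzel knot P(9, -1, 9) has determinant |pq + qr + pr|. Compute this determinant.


Step 1: Compute pq + qr + pr.
pq = 9*(-1) = -9
qr = (-1)*9 = -9
pr = 9*9 = 81
pq + qr + pr = -9 + (-9) + 81 = 63
Step 2: Take absolute value.
det(P(9,-1,9)) = |63| = 63

63


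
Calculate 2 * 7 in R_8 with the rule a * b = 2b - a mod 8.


2 * 7 = 2*7 - 2 mod 8
= 14 - 2 mod 8
= 12 mod 8 = 4

4


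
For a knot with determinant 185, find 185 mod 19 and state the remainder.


Step 1: A knot is p-colorable if and only if p divides its determinant.
Step 2: Compute 185 mod 19.
185 = 9 * 19 + 14
Step 3: 185 mod 19 = 14
Step 4: The knot is 19-colorable: no

14


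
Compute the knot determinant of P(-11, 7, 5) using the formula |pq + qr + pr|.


Step 1: Compute pq + qr + pr.
pq = (-11)*7 = -77
qr = 7*5 = 35
pr = (-11)*5 = -55
pq + qr + pr = -77 + 35 + (-55) = -97
Step 2: Take absolute value.
det(P(-11,7,5)) = |-97| = 97

97


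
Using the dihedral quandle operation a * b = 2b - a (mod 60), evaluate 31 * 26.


31 * 26 = 2*26 - 31 mod 60
= 52 - 31 mod 60
= 21 mod 60 = 21

21


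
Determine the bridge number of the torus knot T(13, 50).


The bridge number of T(p,q) is min(p,q).
min(13, 50) = 13

13


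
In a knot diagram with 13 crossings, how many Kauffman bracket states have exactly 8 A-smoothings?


We choose which 8 of 13 crossings get A-smoothings.
C(13, 8) = 13! / (8! * 5!)
= 1287

1287


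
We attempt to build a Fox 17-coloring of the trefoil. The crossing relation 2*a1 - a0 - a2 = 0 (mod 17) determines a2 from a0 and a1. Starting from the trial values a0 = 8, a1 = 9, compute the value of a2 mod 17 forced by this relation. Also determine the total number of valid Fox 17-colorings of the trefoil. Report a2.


Step 1: Apply the given crossing relation 2*a1 - a0 - a2 = 0 (mod 17).
  a2 = 2*a1 - a0 mod 17
  a2 = 2*9 - 8 mod 17
  a2 = 18 - 8 mod 17
  a2 = 10 mod 17 = 10
Step 2: The trefoil has determinant 3.
  Number of Fox p-colorings (p prime) is p^2 if p = 3, else p.
  Since 17 does not divide 3, only trivial (constant) colorings exist.
  (So the trial a0 = 8, a1 = 9 with a0 != a1 does NOT extend to a valid coloring of the whole trefoil: the other two crossing relations require 3*(a1 - a0) = 0 (mod 17), which fails.)
  Total colorings = 17
Step 3: a2 = 10, total Fox 17-colorings = 17

10


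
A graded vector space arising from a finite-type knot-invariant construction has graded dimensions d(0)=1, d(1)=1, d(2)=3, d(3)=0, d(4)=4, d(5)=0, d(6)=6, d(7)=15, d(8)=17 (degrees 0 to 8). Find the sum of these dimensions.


Total dimension = d(0) + d(1) + ... + d(8)
= 1 + 1 + 3 + 0 + 4 + 0 + 6 + 15 + 17
= 47

47


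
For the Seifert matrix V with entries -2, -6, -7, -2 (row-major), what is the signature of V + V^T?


Step 1: V + V^T = [[-4, -13], [-13, -4]]
Step 2: trace = -8, det = -153
Step 3: Discriminant = (-8)^2 - 4*(-153) = 676
Step 4: Eigenvalues: 9, -17
Step 5: Signature = (# positive eigenvalues) - (# negative eigenvalues) = 0

0


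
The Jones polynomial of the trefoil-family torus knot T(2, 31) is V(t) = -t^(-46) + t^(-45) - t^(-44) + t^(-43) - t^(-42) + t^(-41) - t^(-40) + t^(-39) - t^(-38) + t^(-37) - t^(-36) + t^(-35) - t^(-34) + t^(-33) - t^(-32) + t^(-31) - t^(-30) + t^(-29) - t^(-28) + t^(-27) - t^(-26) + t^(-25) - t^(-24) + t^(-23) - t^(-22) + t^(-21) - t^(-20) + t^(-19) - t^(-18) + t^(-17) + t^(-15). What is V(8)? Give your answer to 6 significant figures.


Substituting t = 8 into V(t) = -t^(-46) + t^(-45) - t^(-44) + t^(-43) - t^(-42) + t^(-41) - t^(-40) + t^(-39) - t^(-38) + t^(-37) - t^(-36) + t^(-35) - t^(-34) + t^(-33) - t^(-32) + t^(-31) - t^(-30) + t^(-29) - t^(-28) + t^(-27) - t^(-26) + t^(-25) - t^(-24) + t^(-23) - t^(-22) + t^(-21) - t^(-20) + t^(-19) - t^(-18) + t^(-17) + t^(-15):
  (-)t^(-46) = -2.86986e-42
  (+)t^(-45) = 2.29589e-41
  (-)t^(-44) = -1.83671e-40
  (+)t^(-43) = 1.46937e-39
  (-)t^(-42) = -1.17549e-38
  (+)t^(-41) = 9.40395e-38
  (-)t^(-40) = -7.52316e-37
  (+)t^(-39) = 6.01853e-36
  (-)t^(-38) = -4.81482e-35
  (+)t^(-37) = 3.85186e-34
  (-)t^(-36) = -3.08149e-33
  (+)t^(-35) = 2.46519e-32
  (-)t^(-34) = -1.97215e-31
  (+)t^(-33) = 1.57772e-30
  (-)t^(-32) = -1.26218e-29
  (+)t^(-31) = 1.00974e-28
  (-)t^(-30) = -8.07794e-28
  (+)t^(-29) = 6.46235e-27
  (-)t^(-28) = -5.16988e-26
  (+)t^(-27) = 4.1359e-25
  (-)t^(-26) = -3.30872e-24
  (+)t^(-25) = 2.64698e-23
  (-)t^(-24) = -2.11758e-22
  (+)t^(-23) = 1.69407e-21
  (-)t^(-22) = -1.35525e-20
  (+)t^(-21) = 1.0842e-19
  (-)t^(-20) = -8.67362e-19
  (+)t^(-19) = 6.93889e-18
  (-)t^(-18) = -5.55112e-17
  (+)t^(-17) = 4.44089e-16
  (+)t^(-15) = 2.84217e-14
Sum = (-2.86986e-42) + (2.29589e-41) + (-1.83671e-40) + (1.46937e-39) + (-1.17549e-38) + (9.40395e-38) + (-7.52316e-37) + (6.01853e-36) + (-4.81482e-35) + (3.85186e-34) + (-3.08149e-33) + (2.46519e-32) + (-1.97215e-31) + (1.57772e-30) + (-1.26218e-29) + (1.00974e-28) + (-8.07794e-28) + (6.46235e-27) + (-5.16988e-26) + (4.1359e-25) + (-3.30872e-24) + (2.64698e-23) + (-2.11758e-22) + (1.69407e-21) + (-1.35525e-20) + (1.0842e-19) + (-8.67362e-19) + (6.93889e-18) + (-5.55112e-17) + (4.44089e-16) + (2.84217e-14)
= 2.881645539e-14
Rounded to 6 significant figures: 2.88165e-14

2.88165e-14


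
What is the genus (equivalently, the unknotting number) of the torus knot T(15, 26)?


For a torus knot T(p,q), both the unknotting number and genus equal (p-1)(q-1)/2.
= (15-1)(26-1)/2
= 14*25/2
= 350/2 = 175

175


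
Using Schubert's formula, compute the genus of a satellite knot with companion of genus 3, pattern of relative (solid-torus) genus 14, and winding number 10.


Schubert: g(satellite) = g_rel(pattern) + |winding| * g(companion),
where g_rel(pattern) is the genus of the pattern relative to the solid torus.
= 14 + 10 * 3
= 14 + 30 = 44

44


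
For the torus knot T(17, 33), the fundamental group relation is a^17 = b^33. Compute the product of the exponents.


The relation is a^17 = b^33.
Product of exponents = 17 * 33
= 561

561


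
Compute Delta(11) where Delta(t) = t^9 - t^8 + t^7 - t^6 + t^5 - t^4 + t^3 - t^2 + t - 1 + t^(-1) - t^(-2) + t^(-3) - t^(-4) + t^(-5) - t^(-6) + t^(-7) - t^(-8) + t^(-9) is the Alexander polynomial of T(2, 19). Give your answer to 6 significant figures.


Substituting t = 11 into Delta(t) = t^9 - t^8 + t^7 - t^6 + t^5 - t^4 + t^3 - t^2 + t - 1 + t^(-1) - t^(-2) + t^(-3) - t^(-4) + t^(-5) - t^(-6) + t^(-7) - t^(-8) + t^(-9):
Term values: (2357947691) + (-214358881) + (19487171) + (-1771561) + (161051) + (-14641) + (1331) + (-121) + (11) + (-1) + (0.0909091) + (-0.00826446) + (0.000751315) + (-6.83013e-05) + (6.20921e-06) + (-5.64474e-07) + (5.13158e-08) + (-4.66507e-09) + (4.24098e-10)
Sum = 2161452050
Rounded to 6 significant figures: 2.16145e+09

2.16145e+09


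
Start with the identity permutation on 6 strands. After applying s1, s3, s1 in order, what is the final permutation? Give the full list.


Starting with identity [1, 2, 3, 4, 5, 6].
Apply generators in sequence:
  After s1: [2, 1, 3, 4, 5, 6]
  After s3: [2, 1, 4, 3, 5, 6]
  After s1: [1, 2, 4, 3, 5, 6]
Final permutation: [1, 2, 4, 3, 5, 6]

[1, 2, 4, 3, 5, 6]


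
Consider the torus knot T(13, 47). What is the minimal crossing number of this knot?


For a torus knot T(p, q) with gcd(p,q)=1,
the crossing number is min(p*(q-1), q*(p-1)).
p*(q-1) = 13*46 = 598
q*(p-1) = 47*12 = 564
min(598, 564) = 564

564


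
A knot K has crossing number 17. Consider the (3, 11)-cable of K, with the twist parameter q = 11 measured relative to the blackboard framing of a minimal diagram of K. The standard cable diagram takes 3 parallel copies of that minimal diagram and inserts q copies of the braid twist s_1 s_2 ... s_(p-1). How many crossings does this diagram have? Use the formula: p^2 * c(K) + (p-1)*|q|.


Step 1: Each of the c(K) crossings of the companion diagram becomes p*p = p^2 crossings among the p parallel strands, and each of the |q| twists s_1 s_2 ... s_(p-1) adds (p-1) crossings.
  Crossings = p^2 * c(K) + (p-1)*|q|
Step 2: = 3^2 * 17 + (3-1)*11
Step 3: = 9*17 + 2*11
Step 4: = 153 + 22 = 175

175


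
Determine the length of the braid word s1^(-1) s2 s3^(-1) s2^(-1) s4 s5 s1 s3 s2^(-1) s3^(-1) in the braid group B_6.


The word length counts the number of generators (including inverses).
Listing each generator: s1^(-1), s2, s3^(-1), s2^(-1), s4, s5, s1, s3, s2^(-1), s3^(-1)
There are 10 generators in this braid word.

10


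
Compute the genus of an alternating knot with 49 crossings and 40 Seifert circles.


For alternating knots, g = (c - s + 1)/2.
= (49 - 40 + 1)/2
= 10/2 = 5

5


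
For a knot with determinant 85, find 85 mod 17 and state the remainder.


Step 1: A knot is p-colorable if and only if p divides its determinant.
Step 2: Compute 85 mod 17.
85 = 5 * 17 + 0
Step 3: 85 mod 17 = 0
Step 4: The knot is 17-colorable: yes

0


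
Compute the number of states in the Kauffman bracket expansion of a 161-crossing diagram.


Each crossing contributes 2 choices (A-smoothing or B-smoothing).
Total states = 2^161 = 2923003274661805836407369665432566039311865085952

2923003274661805836407369665432566039311865085952


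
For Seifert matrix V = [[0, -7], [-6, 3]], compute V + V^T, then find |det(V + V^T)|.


Step 1: Form V + V^T where V = [[0, -7], [-6, 3]]
  V^T = [[0, -6], [-7, 3]]
  V + V^T = [[0, -13], [-13, 6]]
Step 2: det(V + V^T) = 0*6 - (-13)*(-13)
  = 0 - 169 = -169
Step 3: Knot determinant = |det(V + V^T)| = |-169| = 169

169


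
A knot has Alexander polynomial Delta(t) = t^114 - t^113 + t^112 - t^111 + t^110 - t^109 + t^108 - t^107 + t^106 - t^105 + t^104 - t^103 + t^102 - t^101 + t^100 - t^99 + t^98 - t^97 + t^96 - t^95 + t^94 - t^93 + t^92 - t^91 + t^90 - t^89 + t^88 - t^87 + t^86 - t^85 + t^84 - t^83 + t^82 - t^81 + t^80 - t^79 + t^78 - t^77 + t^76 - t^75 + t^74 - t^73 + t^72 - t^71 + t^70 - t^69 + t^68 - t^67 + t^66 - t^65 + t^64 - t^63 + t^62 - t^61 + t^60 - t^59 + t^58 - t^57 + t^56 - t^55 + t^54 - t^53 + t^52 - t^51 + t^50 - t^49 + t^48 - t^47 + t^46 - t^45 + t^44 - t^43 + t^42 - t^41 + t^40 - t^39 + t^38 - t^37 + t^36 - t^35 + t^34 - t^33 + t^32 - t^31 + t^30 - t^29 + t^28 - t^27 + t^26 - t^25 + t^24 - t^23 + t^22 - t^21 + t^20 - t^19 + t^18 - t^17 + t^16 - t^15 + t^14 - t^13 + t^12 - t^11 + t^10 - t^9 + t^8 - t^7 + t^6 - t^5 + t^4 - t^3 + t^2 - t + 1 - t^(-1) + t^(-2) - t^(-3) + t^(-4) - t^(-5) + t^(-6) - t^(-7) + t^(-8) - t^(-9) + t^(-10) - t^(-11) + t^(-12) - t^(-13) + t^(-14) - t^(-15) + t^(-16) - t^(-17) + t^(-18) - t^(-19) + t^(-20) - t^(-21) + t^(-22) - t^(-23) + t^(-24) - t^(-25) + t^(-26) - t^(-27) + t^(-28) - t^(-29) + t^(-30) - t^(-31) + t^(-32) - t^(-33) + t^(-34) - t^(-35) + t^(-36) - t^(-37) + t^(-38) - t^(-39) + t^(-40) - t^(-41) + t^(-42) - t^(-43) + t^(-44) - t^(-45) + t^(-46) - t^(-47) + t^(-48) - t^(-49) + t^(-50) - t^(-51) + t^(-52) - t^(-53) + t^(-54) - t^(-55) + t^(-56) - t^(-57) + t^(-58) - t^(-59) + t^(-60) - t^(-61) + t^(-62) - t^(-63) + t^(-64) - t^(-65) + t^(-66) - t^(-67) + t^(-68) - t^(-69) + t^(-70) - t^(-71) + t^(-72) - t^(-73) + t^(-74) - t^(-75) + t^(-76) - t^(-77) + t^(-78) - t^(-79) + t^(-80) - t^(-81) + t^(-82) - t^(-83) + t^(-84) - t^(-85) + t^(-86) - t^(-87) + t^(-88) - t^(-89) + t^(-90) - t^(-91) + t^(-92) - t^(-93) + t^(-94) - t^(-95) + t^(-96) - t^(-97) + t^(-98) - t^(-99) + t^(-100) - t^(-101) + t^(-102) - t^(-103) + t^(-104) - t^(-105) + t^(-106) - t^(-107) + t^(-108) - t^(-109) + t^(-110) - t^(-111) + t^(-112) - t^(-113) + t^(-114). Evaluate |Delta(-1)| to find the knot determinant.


Step 1: The polynomial has 229 terms with alternating signs, exponents from 114 down to -114.
Step 2: Substitute t = -1. The i-th term has coefficient (-1)^i and exponent (m-i),
  so its value is (-1)^i * (-1)^(m-i) = (-1)^m = 1 for every i.
Step 3: All 229 terms equal 1, so Delta(-1) = 229 * (1) = 229
Step 4: |Delta(-1)| = 229

229


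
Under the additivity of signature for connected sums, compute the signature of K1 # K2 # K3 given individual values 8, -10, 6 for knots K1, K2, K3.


The signature is additive under connected sum.
signature(K1 # K2 # K3) = (8) + (-10) + (6)
= 4

4


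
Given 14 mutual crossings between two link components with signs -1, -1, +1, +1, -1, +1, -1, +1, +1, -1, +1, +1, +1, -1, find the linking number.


Step 1: Count positive crossings: 8
Step 2: Count negative crossings: 6
Step 3: Sum of signs = 8 - 6 = 2
Step 4: Linking number = sum/2 = 2/2 = 1

1


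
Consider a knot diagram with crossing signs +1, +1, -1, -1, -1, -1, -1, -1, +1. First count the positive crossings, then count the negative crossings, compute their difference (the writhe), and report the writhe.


Step 1: Count positive crossings (+1).
Positive crossings: 3
Step 2: Count negative crossings (-1).
Negative crossings: 6
Step 3: Writhe = (positive) - (negative)
w = 3 - 6 = -3
Step 4: |w| = 3, and w is negative

-3


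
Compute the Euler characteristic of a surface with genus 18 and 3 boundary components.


chi = 2 - 2g - b
= 2 - 2*18 - 3
= 2 - 36 - 3 = -37

-37


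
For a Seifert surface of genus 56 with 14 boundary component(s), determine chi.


chi = 2 - 2g - b
= 2 - 2*56 - 14
= 2 - 112 - 14 = -124

-124


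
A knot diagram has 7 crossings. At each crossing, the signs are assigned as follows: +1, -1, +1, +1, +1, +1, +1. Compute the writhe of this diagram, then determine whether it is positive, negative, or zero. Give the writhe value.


Step 1: Count positive crossings (+1).
Positive crossings: 6
Step 2: Count negative crossings (-1).
Negative crossings: 1
Step 3: Writhe = (positive) - (negative)
w = 6 - 1 = 5
Step 4: |w| = 5, and w is positive

5


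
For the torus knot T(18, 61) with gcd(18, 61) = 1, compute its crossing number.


For a torus knot T(p, q) with gcd(p,q)=1,
the crossing number is min(p*(q-1), q*(p-1)).
p*(q-1) = 18*60 = 1080
q*(p-1) = 61*17 = 1037
min(1080, 1037) = 1037

1037


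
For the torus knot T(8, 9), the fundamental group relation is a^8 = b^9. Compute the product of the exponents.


The relation is a^8 = b^9.
Product of exponents = 8 * 9
= 72

72


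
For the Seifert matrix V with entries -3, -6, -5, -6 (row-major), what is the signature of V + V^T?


Step 1: V + V^T = [[-6, -11], [-11, -12]]
Step 2: trace = -18, det = -49
Step 3: Discriminant = (-18)^2 - 4*(-49) = 520
Step 4: Eigenvalues: 2.40175, -20.4018
Step 5: Signature = (# positive eigenvalues) - (# negative eigenvalues) = 0

0


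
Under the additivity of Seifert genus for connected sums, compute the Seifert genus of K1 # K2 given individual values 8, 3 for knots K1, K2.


The Seifert genus is additive under connected sum.
Seifert genus(K1 # K2) = (8) + (3)
= 11

11


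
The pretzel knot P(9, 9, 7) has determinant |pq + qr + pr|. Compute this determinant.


Step 1: Compute pq + qr + pr.
pq = 9*9 = 81
qr = 9*7 = 63
pr = 9*7 = 63
pq + qr + pr = 81 + 63 + 63 = 207
Step 2: Take absolute value.
det(P(9,9,7)) = |207| = 207

207


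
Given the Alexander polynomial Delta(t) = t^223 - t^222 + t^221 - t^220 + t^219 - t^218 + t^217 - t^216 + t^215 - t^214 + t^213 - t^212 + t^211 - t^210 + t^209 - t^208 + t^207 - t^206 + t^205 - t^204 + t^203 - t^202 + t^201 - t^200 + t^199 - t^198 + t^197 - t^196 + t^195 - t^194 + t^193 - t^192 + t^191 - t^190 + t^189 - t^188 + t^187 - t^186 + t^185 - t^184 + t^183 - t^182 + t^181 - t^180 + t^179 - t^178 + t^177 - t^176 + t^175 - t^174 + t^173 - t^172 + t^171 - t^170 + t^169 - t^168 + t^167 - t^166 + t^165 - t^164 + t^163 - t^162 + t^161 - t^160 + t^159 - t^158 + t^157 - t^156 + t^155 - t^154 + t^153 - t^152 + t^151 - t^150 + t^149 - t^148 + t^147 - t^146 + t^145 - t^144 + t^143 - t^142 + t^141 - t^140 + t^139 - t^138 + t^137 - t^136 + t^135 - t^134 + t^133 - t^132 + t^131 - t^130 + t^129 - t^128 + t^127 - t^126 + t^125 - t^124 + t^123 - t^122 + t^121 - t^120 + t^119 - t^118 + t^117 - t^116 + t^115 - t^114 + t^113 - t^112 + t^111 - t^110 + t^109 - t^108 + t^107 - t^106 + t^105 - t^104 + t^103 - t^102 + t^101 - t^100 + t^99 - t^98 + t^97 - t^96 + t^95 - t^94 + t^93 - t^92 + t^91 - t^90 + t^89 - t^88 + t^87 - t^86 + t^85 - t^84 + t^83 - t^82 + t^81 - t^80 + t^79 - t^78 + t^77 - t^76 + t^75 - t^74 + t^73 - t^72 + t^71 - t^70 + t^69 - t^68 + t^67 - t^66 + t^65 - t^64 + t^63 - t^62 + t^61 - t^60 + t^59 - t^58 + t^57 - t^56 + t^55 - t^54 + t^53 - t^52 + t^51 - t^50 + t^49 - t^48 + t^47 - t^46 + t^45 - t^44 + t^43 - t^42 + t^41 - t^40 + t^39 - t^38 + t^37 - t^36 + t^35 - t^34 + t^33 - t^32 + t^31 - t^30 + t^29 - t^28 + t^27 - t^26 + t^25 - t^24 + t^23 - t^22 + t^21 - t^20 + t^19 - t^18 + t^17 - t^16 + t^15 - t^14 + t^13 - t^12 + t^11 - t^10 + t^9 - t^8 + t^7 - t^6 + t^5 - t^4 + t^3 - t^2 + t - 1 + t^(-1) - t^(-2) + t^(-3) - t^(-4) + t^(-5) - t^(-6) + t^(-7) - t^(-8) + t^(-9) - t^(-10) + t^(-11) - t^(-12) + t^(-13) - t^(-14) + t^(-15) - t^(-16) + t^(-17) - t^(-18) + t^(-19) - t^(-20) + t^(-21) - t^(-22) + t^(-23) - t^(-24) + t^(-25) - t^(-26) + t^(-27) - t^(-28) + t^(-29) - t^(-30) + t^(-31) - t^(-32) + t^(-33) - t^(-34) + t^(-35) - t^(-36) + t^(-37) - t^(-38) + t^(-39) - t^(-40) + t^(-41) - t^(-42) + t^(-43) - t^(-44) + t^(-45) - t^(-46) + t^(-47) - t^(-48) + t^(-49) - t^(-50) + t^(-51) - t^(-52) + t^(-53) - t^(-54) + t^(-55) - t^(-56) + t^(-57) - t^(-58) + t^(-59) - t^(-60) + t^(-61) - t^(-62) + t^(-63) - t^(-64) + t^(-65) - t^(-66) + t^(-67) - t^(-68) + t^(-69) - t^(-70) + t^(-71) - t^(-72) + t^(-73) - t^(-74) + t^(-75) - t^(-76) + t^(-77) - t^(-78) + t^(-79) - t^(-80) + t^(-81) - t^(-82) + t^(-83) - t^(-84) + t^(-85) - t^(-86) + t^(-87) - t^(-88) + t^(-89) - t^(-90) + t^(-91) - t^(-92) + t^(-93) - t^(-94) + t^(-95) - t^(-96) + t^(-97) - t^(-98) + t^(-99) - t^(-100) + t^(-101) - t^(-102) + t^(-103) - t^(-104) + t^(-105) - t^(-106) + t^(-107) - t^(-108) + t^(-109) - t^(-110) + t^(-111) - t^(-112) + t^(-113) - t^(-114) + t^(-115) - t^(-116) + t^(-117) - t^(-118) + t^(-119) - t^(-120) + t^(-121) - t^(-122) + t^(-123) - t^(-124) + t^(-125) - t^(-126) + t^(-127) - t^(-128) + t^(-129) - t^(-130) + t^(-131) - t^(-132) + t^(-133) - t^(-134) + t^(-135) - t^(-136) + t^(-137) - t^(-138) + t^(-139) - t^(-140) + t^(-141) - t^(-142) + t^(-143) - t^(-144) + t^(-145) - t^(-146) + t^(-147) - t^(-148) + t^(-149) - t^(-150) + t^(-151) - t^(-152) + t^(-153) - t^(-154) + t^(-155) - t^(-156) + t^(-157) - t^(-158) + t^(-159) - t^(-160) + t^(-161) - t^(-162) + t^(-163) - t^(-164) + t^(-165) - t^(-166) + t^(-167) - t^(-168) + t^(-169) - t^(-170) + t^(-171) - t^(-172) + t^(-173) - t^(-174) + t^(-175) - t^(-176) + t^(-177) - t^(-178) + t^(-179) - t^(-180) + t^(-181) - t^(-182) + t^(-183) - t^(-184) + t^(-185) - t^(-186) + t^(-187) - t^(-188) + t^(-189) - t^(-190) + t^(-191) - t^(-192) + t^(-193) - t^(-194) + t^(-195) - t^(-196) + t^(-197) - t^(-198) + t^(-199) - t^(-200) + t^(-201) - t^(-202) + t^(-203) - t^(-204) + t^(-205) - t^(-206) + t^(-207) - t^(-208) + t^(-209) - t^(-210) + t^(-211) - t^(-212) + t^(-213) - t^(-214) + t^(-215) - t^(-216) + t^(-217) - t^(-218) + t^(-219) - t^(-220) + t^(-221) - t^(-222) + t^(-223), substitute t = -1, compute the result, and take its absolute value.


Step 1: The polynomial has 447 terms with alternating signs, exponents from 223 down to -223.
Step 2: Substitute t = -1. The i-th term has coefficient (-1)^i and exponent (m-i),
  so its value is (-1)^i * (-1)^(m-i) = (-1)^m = -1 for every i.
Step 3: All 447 terms equal -1, so Delta(-1) = 447 * (-1) = -447
Step 4: |Delta(-1)| = 447

447
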